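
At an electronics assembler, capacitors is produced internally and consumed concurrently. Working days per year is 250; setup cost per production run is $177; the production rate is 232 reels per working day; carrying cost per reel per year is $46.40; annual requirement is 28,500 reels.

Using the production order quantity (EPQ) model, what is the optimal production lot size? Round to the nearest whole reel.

Daily demand d = 28,500/250 = 114.000; p = 232; 1 − d/p = 0.50862
EPQ = √(2DS / (H(1 − d/p)))
    = √(2 × 28,500 × 177 / (46.4 × 0.50862)) ≈ 653.83

654 reels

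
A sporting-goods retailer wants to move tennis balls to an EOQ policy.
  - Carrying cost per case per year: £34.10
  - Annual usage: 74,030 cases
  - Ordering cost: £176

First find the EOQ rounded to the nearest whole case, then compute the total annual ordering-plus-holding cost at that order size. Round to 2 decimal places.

£29,809.34

2DS/H = 2·74,030·176/34.1 = 764,180.65
EOQ = √764,180.65 ≈ 874.17 → Q = 874 cases
Orders/yr = 74,030/874 = 84.703; ordering cost = 84.703 × £176 = £14,907.64
Average inventory = 874/2 = 437; holding cost = 437 × £34.1 = £14,901.70
Total = £14,907.64 + £14,901.70 = £29,809.34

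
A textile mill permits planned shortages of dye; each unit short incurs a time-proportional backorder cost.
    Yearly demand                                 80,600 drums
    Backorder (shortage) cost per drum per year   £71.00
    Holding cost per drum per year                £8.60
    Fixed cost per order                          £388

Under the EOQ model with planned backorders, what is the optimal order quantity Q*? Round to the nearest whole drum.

2,855 drums

Basic EOQ = √(2·80,600·388/8.6) = 2,696.803
Backorder adjustment √((H+b)/b) = √((8.6+71)/71) = 1.0588
Q* = 2,696.803 × 1.0588 ≈ 2,855.46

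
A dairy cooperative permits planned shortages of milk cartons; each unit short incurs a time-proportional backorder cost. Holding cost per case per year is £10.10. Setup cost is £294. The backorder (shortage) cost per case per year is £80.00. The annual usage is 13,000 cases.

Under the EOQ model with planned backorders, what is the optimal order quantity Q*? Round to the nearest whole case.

923 cases

Basic EOQ = √(2·13,000·294/10.1) = 869.961
Backorder adjustment √((H+b)/b) = √((10.1+80)/80) = 1.0612
Q* = 869.961 × 1.0612 ≈ 923.25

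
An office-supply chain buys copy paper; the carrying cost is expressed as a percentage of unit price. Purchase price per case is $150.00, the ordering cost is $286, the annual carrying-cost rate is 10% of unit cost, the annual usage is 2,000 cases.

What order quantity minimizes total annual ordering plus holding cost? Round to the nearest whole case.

276 cases

H = i·C = 0.1 × $150 = $15.0000 per case-year
Q* = √(2·D·S / H) = √(2·2,000·286 / 15) = √76,266.7 ≈ 276.16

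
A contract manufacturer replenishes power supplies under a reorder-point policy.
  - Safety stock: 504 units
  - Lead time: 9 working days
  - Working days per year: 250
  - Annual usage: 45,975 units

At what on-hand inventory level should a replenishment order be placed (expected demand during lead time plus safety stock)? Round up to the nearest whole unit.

2,160 units

Daily demand d = 45,975 / 250 = 183.900 units/day
Demand during lead time = 183.900 × 9 = 1,655.10
Reorder point = 1,655.10 + 504 = 2,159.10 → round up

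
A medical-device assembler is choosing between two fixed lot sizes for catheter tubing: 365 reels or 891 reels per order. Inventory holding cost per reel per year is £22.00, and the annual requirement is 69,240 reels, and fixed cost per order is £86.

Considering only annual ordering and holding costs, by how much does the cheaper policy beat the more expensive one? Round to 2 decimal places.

£3,844.98

For each Q, cost = (D/Q)·S + (Q/2)·H.
TC(365) = (69,240/365)×86 + (365/2)×22 = £20,329.08
TC(891) = (69,240/891)×86 + (891/2)×22 = £16,484.10
Lots of 891 are cheaper by £3,844.98.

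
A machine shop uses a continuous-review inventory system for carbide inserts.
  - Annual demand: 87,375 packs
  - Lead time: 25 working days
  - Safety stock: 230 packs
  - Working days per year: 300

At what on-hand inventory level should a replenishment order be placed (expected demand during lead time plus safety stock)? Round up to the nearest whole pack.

Daily demand d = 87,375 / 300 = 291.250 packs/day
Demand during lead time = 291.250 × 25 = 7,281.25
Reorder point = 7,281.25 + 230 = 7,511.25 → round up

7,512 packs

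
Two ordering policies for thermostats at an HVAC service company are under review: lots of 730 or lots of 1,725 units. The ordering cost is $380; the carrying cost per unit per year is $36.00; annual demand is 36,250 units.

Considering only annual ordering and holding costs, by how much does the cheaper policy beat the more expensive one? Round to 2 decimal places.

TC(Q) = (D/Q)S + (Q/2)H
TC(730) = (36,250/730)×380 + (730/2)×36 = $32,009.86
TC(1,725) = (36,250/1,725)×380 + (1,725/2)×36 = $39,035.51
|ΔTC| = |$32,009.86 − $39,035.51| = $7,025.64

$7,025.64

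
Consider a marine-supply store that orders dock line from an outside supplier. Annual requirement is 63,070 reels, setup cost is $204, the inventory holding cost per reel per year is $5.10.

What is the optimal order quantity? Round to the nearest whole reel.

Optimal lot size Q* = (2 × 63,070 × $204 / $5.1)^½ ≈ 2,246.24

2,246 reels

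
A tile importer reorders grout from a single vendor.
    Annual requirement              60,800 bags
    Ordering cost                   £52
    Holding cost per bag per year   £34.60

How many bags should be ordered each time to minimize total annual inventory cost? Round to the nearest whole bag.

427 bags

Optimal lot size Q* = (2 × 60,800 × £52 / £34.6)^½ ≈ 427.49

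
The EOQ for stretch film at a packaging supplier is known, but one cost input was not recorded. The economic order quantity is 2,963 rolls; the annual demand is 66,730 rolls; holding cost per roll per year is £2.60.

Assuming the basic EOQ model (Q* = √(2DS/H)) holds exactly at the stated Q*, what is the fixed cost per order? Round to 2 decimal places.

Since Q* = (2DS/H)^½, squaring gives Q*²·H = 2DS.
S = Q²H / (2D) = 2,963² × 2.6 / (2 × 66,730) = 171.0352

£171.04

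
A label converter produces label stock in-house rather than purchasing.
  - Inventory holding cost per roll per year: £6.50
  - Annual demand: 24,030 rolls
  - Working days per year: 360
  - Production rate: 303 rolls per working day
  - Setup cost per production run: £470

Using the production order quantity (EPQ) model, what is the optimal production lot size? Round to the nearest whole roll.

Daily demand d = 24,030/360 = 66.750; p = 303; 1 − d/p = 0.77970
EPQ = √(2DS / (H(1 − d/p)))
    = √(2 × 24,030 × 470 / (6.5 × 0.77970)) ≈ 2,111.15

2,111 rolls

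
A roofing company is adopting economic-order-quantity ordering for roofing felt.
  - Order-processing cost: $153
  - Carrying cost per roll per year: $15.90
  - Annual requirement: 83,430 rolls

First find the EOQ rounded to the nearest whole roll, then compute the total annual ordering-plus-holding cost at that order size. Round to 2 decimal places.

$20,147.46

Q* = √(2·D·S / H) = √(2·83,430·153 / 15.9) = √1,605,634.0 ≈ 1,267.14 → Q = 1,267 rolls
Orders/yr = 83,430/1,267 = 65.848; ordering cost = 65.848 × $153 = $10,074.81
Average inventory = 1,267/2 = 633.5; holding cost = 633.5 × $15.9 = $10,072.65
Total = $10,074.81 + $10,072.65 = $20,147.46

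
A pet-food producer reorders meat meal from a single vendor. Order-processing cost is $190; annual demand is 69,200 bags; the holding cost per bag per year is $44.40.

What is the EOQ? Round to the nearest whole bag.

770 bags

2DS/H = 2·69,200·190/44.4 = 592,252.25
EOQ = √592,252.25 ≈ 769.58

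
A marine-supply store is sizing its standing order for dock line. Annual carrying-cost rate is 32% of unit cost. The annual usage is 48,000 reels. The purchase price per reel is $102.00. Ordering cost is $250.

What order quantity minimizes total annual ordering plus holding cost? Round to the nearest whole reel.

857 reels

Holding cost per reel per year: H = 32% × $102 = $32.6400
Optimal lot size Q* = (2 × 48,000 × $250 / $32.64)^½ ≈ 857.49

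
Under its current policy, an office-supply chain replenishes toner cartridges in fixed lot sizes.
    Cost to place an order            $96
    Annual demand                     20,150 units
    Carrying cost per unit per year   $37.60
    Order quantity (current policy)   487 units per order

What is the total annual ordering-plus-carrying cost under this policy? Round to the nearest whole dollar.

$13,128

Orders/yr = 20,150/487 = 41.376; ordering cost = 41.376 × $96 = $3,972.07
Average inventory = 487/2 = 243.5; holding cost = 243.5 × $37.6 = $9,155.60
Total = $3,972.07 + $9,155.60 = $13,127.67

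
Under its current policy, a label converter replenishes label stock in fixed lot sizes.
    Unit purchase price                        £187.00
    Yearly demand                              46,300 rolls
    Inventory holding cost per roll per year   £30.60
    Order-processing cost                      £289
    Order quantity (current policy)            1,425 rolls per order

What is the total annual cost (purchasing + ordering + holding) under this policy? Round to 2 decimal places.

£8,689,292.46

Annual ordering cost = (D/Q)·S = (46,300/1,425) × 289 = £9,389.96
Annual holding cost  = (Q/2)·H = (1,425/2) × 30.6 = £21,802.50
Purchase cost = D·C = 46,300 × 187 = £8,658,100.00
Total = £9,389.96 + £21,802.50 + £8,658,100.00 = £8,689,292.46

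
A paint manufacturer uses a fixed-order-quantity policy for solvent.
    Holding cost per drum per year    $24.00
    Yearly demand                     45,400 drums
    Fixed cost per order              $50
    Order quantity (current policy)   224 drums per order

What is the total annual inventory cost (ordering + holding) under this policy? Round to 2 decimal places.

Orders/yr = 45,400/224 = 202.679; ordering cost = 202.679 × $50 = $10,133.93
Average inventory = 224/2 = 112; holding cost = 112 × $24 = $2,688.00
Total = $10,133.93 + $2,688.00 = $12,821.93

$12,821.93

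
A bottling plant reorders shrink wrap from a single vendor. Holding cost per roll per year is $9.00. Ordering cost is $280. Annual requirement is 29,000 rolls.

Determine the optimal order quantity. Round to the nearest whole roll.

Optimal lot size Q* = (2 × 29,000 × $280 / $9)^½ ≈ 1,343.30

1,343 rolls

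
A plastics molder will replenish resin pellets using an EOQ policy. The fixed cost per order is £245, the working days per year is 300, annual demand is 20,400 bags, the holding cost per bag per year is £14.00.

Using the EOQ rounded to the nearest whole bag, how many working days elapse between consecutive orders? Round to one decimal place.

EOQ = √(2DS/H) = √(2 × 20,400 × 245 / 14)
    = √(714,000.00) ≈ 844.99 → Q = 845 bags
Cycle time = (working days × Q)/D = (300 × 845) / 20,400 = 12.426 days

12.4 days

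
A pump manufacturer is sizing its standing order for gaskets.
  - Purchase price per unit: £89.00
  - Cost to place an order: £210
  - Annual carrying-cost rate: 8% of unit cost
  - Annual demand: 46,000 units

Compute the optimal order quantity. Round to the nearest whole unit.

H = i·C = 0.08 × £89 = £7.1200 per unit-year
Optimal lot size Q* = (2 × 46,000 × £210 / £7.12)^½ ≈ 1,647.27

1,647 units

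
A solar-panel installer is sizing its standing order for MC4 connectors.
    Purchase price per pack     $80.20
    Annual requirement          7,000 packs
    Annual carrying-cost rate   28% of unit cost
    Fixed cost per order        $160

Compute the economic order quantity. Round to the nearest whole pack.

316 packs

Carrying cost H = $80.2 × 28% = $22.4560/pack/yr
EOQ = √(2DS/H) = √(2 × 7,000 × 160 / 22.456)
    = √(99,750.62) ≈ 315.83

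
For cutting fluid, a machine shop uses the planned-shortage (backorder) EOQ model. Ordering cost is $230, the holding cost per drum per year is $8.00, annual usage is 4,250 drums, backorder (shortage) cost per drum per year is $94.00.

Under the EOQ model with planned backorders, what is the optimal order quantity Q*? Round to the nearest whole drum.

515 drums

Q* = √(2DS/H) · √((H + b)/b)
   = √(2 × 4,250 × 230 / 8) · √((8 + 94) / 94)
   = 494.343 × 1.0417 ≈ 514.95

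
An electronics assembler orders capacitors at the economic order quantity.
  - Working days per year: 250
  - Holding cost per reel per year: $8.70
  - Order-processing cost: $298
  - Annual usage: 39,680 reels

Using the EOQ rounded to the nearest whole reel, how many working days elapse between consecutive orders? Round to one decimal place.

10.4 days

2DS/H = 2·39,680·298/8.7 = 2,718,308.05
EOQ = √2,718,308.05 ≈ 1,648.73 → Q = 1,649 reels
Cycle time = (working days × Q)/D = (250 × 1,649) / 39,680 = 10.389 days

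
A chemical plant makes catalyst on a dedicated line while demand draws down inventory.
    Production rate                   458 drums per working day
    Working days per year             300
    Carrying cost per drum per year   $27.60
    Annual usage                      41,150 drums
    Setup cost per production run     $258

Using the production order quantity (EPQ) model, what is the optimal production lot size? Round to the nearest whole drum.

Daily demand d = 41,150/300 = 137.167; p = 458; 1 − d/p = 0.70051
EPQ = √(2DS / (H(1 − d/p)))
    = √(2 × 41,150 × 258 / (27.6 × 0.70051)) ≈ 1,047.97

1,048 drums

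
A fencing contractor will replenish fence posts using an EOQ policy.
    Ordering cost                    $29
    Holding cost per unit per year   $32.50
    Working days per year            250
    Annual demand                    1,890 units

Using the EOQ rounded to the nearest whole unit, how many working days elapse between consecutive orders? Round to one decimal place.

7.7 days

2DS/H = 2·1,890·29/32.5 = 3,372.92
EOQ = √3,372.92 ≈ 58.08 → Q = 58 units
Days between orders = 250 / (D/Q) = 250 / 32.586 ≈ 7.672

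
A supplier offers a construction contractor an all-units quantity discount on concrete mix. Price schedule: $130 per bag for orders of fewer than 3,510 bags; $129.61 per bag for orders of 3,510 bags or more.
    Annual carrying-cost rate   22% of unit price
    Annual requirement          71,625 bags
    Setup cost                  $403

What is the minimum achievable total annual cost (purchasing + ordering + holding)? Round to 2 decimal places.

$9,341,582.28

H₁ = 22%×$130 = $28.6000;  H₂ = 22%×$129.61 = $28.5142
EOQ₁ = √(2×71,625×403/28.6000) = 1,420.75  (< 3,510, feasible at tier 1)
EOQ₂ = √(2×71,625×403/28.5142) = 1,422.88  (< 3,510 → use Q = 3,510 at tier-2 price)
TC(tier 1 (EOQ₁), Q≈1,420.7) = $9,351,883.37
TC(tier 2, Q≈3,510.0) = $9,341,582.28
Minimum at tier 2: $9,341,582.28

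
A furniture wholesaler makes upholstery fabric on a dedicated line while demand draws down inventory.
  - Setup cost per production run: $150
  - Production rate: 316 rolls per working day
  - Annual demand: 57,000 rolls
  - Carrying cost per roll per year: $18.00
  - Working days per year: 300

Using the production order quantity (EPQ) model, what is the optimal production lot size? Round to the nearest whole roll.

d = 57,000/300 = 190.0000 rolls/day;  effective holding cost H(1 − d/p) = 18·(1 − 190.0000/316) = 7.17722
Q* = √(2DS / H_eff) = √(2·57,000·150 / 7.17722) ≈ 1,543.55

1,544 rolls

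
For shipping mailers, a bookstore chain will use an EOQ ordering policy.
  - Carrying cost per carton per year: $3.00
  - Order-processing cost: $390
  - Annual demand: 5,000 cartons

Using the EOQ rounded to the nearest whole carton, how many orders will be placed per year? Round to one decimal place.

4.4 orders per year

EOQ = √(2DS/H) = √(2 × 5,000 × 390 / 3)
    = √(1,300,000.00) ≈ 1,140.18 → Q = 1,140
N = D/Q = 5,000/1,140 ≈ 4.386 orders/yr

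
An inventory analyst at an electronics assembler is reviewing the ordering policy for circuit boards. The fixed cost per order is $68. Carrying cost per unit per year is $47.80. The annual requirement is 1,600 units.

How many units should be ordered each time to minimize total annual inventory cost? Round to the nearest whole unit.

67 units

2DS/H = 2·1,600·68/47.8 = 4,552.30
EOQ = √4,552.30 ≈ 67.47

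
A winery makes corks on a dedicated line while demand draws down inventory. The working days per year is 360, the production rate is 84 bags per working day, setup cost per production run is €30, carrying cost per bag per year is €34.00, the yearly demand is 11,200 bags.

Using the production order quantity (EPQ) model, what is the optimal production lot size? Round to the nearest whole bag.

d = 11,200/360 = 31.1111 bags/day;  effective holding cost H(1 − d/p) = 34·(1 − 31.1111/84) = 21.40741
Q* = √(2DS / H_eff) = √(2·11,200·30 / 21.40741) ≈ 177.18

177 bags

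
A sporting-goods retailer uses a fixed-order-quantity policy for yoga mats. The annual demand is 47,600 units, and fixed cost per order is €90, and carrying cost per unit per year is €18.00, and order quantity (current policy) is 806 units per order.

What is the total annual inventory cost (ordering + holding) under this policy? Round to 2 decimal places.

€12,569.14

Orders/yr = 47,600/806 = 59.057; ordering cost = 59.057 × €90 = €5,315.14
Average inventory = 806/2 = 403; holding cost = 403 × €18 = €7,254.00
Total = €5,315.14 + €7,254.00 = €12,569.14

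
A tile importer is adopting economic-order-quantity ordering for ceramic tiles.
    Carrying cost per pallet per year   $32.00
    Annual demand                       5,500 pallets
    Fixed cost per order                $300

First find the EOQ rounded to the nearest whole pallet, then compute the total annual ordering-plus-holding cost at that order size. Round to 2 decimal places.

Q* = √(2·D·S / H) = √(2·5,500·300 / 32) = √103,125.0 ≈ 321.13 → Q = 321 pallets
Ordering: D/Q × S = 5,500/321 × $300 = $5,140.19
Holding:  Q/2 × H = 321/2 × $32 = $5,136.00
Total = $5,140.19 + $5,136.00 = $10,276.19

$10,276.19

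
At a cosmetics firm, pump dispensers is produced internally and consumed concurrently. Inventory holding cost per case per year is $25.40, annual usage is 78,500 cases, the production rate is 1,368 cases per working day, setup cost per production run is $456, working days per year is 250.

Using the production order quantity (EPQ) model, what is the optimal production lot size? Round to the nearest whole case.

Daily demand d = 78,500/250 = 314.000; p = 1368; 1 − d/p = 0.77047
EPQ = √(2DS / (H(1 − d/p)))
    = √(2 × 78,500 × 456 / (25.4 × 0.77047)) ≈ 1,912.66

1,913 cases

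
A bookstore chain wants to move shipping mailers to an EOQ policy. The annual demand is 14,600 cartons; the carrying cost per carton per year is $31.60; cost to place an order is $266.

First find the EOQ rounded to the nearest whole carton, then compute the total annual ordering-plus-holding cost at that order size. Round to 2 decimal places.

$15,666.64

EOQ = √(2DS/H) = √(2 × 14,600 × 266 / 31.6)
    = √(245,797.47) ≈ 495.78 → Q = 496 cartons
Ordering: D/Q × S = 14,600/496 × $266 = $7,829.84
Holding:  Q/2 × H = 496/2 × $31.6 = $7,836.80
Total = $7,829.84 + $7,836.80 = $15,666.64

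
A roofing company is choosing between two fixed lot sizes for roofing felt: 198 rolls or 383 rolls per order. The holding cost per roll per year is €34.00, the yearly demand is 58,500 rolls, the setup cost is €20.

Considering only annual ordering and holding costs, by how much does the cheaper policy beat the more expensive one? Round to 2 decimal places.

€290.74

TC(Q) = (D/Q)S + (Q/2)H
TC(198) = (58,500/198)×20 + (198/2)×34 = €9,275.09
TC(383) = (58,500/383)×20 + (383/2)×34 = €9,565.83
Cheaper: Q = 198.  Difference = €290.74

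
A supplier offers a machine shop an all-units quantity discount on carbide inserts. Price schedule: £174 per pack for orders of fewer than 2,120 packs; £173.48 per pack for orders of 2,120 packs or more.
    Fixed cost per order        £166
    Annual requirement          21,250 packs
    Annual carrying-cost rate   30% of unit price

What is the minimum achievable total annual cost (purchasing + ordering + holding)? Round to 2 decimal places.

H₁ = 30%×£174 = £52.2000;  H₂ = 30%×£173.48 = £52.0440
EOQ₁ = √(2×21,250×166/52.2000) = 367.63  (< 2,120, feasible at tier 1)
EOQ₂ = √(2×21,250×166/52.0440) = 368.18  (< 2,120 → use Q = 2,120 at tier-2 price)
TC(tier 1 (EOQ₁), Q≈367.6) = £3,716,690.39
TC(tier 2, Q≈2,120.0) = £3,743,280.56
Minimum at tier 1 (EOQ₁): £3,716,690.39

£3,716,690.39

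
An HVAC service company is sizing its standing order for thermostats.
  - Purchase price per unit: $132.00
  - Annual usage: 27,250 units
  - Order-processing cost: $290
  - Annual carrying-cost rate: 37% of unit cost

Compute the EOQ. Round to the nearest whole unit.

H = i·C = 0.37 × $132 = $48.8400 per unit-year
Q* = √(2·D·S / H) = √(2·27,250·290 / 48.84) = √323,607.7 ≈ 568.87

569 units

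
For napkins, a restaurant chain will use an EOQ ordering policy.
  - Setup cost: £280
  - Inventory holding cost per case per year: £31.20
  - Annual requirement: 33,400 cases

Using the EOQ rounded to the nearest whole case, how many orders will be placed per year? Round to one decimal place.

43.2 orders per year

EOQ = √(2DS/H) = √(2 × 33,400 × 280 / 31.2)
    = √(599,487.18) ≈ 774.27 → Q = 774
N = D/Q = 33,400/774 ≈ 43.152 orders/yr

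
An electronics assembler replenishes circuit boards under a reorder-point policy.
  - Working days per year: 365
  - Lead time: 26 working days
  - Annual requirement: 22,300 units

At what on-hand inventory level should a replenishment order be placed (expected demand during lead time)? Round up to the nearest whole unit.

Daily demand d = 22,300 / 365 = 61.096 units/day
Demand during lead time = 61.096 × 26 = 1,588.49
Reorder point = 1,588.49 → round up

1,589 units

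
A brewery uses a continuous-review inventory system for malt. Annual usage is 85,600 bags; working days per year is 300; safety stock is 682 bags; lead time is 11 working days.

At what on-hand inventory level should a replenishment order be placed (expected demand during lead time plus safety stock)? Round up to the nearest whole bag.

Daily demand d = 85,600 / 300 = 285.333 bags/day
Demand during lead time = 285.333 × 11 = 3,138.67
Reorder point = 3,138.67 + 682 = 3,820.67 → round up

3,821 bags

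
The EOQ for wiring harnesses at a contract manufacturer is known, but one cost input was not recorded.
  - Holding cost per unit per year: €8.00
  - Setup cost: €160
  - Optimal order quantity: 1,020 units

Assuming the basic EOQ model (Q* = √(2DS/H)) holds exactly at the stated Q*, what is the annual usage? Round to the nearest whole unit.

26,010 units per year

From Q* = √(2DS/H) ⇒ Q*² = 2DS/H.
D = Q²H / (2S) = 1,020² × 8 / (2 × 160) = 26,010.00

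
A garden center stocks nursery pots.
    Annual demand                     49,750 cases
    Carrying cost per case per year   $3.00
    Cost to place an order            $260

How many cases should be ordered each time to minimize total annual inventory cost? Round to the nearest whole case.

2,937 cases

2DS/H = 2·49,750·260/3 = 8,623,333.33
EOQ = √8,623,333.33 ≈ 2,936.55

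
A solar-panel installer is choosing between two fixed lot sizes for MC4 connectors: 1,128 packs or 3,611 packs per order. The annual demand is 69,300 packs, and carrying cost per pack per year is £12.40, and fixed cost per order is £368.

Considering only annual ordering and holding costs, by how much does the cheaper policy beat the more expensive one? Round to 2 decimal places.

£151.49

For each Q, cost = (D/Q)·S + (Q/2)·H.
TC(1,128) = (69,300/1,128)×368 + (1,128/2)×12.4 = £29,602.11
TC(3,611) = (69,300/3,611)×368 + (3,611/2)×12.4 = £29,450.62
Lots of 3,611 are cheaper by £151.49.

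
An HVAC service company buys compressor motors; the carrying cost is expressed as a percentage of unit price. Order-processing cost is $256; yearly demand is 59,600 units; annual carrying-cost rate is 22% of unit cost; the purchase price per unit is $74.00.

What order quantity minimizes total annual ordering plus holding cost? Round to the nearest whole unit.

1,369 units

H = i·C = 0.22 × $74 = $16.2800 per unit-year
EOQ = √(2DS/H) = √(2 × 59,600 × 256 / 16.28)
    = √(1,874,398.03) ≈ 1,369.09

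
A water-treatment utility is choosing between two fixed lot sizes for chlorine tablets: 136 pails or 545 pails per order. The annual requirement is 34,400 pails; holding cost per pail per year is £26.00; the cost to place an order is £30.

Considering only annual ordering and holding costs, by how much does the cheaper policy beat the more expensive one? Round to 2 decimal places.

Annual cost at Q: ordering D·S/Q plus holding Q·H/2.
TC(136) = (34,400/136)×30 + (136/2)×26 = £9,356.24
TC(545) = (34,400/545)×30 + (545/2)×26 = £8,978.58
Lots of 545 are cheaper by £377.66.

£377.66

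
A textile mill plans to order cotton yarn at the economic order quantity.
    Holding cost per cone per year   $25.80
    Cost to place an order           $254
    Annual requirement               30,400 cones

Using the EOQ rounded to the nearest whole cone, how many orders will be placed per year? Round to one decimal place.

EOQ = √(2DS/H) = √(2 × 30,400 × 254 / 25.8)
    = √(598,573.64) ≈ 773.68 → Q = 774
Orders per year = D/Q = 30,400 / 774 = 39.276

39.3 orders per year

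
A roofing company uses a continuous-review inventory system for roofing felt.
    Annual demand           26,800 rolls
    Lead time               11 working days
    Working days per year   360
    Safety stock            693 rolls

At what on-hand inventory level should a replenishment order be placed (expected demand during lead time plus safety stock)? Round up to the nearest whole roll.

Daily demand d = 26,800 / 360 = 74.444 rolls/day
Demand during lead time = 74.444 × 11 = 818.89
Reorder point = 818.89 + 693 = 1,511.89 → round up

1,512 rolls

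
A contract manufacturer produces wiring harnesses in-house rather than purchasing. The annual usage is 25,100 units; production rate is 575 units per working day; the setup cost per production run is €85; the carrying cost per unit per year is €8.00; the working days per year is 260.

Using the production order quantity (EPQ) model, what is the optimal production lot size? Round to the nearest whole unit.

d = 25,100/260 = 96.5385 units/day;  effective holding cost H(1 − d/p) = 8·(1 − 96.5385/575) = 6.65686
Q* = √(2DS / H_eff) = √(2·25,100·85 / 6.65686) ≈ 800.62

801 units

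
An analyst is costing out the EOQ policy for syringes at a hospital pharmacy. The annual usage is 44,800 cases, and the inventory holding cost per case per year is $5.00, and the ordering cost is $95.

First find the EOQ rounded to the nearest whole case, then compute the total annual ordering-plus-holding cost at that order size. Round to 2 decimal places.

$6,523.80

2DS/H = 2·44,800·95/5 = 1,702,400.00
EOQ = √1,702,400.00 ≈ 1,304.76 → Q = 1,305 cases
Ordering: D/Q × S = 44,800/1,305 × $95 = $3,261.30
Holding:  Q/2 × H = 1,305/2 × $5 = $3,262.50
Total = $3,261.30 + $3,262.50 = $6,523.80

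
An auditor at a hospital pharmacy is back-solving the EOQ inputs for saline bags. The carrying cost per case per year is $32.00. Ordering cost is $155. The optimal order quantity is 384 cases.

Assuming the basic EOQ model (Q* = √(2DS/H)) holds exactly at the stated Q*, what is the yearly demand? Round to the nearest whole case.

From Q* = √(2DS/H) ⇒ Q*² = 2DS/H.
D = Q²H / (2S) = 384² × 32 / (2 × 155) = 15,221.26

15,221 cases per year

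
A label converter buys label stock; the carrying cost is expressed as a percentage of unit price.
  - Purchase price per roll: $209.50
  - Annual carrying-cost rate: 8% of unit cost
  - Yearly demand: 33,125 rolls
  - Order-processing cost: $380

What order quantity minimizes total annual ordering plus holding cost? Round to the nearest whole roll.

1,226 rolls

Carrying cost H = $209.5 × 8% = $16.7600/roll/yr
Q* = √(2·D·S / H) = √(2·33,125·380 / 16.76) = √1,502,088.3 ≈ 1,225.60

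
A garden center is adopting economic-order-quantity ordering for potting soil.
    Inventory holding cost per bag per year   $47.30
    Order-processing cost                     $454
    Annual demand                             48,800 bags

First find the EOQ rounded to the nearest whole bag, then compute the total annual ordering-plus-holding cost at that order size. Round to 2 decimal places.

EOQ = √(2DS/H) = √(2 × 48,800 × 454 / 47.3)
    = √(936,794.93) ≈ 967.88 → Q = 968 bags
Ordering: D/Q × S = 48,800/968 × $454 = $22,887.60
Holding:  Q/2 × H = 968/2 × $47.3 = $22,893.20
Total = $22,887.60 + $22,893.20 = $45,780.80

$45,780.80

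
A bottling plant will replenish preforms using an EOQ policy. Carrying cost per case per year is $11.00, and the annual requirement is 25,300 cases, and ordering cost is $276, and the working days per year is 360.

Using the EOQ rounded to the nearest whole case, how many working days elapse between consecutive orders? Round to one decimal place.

16.0 days

2DS/H = 2·25,300·276/11 = 1,269,600.00
EOQ = √1,269,600.00 ≈ 1,126.77 → Q = 1,127 cases
Days between orders = 360 / (D/Q) = 360 / 22.449 ≈ 16.036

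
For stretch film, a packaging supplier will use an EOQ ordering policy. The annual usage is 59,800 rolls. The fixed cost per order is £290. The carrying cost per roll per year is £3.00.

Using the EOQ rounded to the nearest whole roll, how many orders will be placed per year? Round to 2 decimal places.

17.59 orders per year

Optimal lot size Q* = (2 × 59,800 × £290 / £3)^½ ≈ 3,400.20 → Q = 3,400
Orders per year = D/Q = 59,800 / 3,400 = 17.588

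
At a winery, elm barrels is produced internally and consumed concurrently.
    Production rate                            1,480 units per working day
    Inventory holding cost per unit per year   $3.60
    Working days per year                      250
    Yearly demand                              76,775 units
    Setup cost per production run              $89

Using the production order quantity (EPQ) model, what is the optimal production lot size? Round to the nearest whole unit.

2,189 units

d = 76,775/250 = 307.1000 units/day;  effective holding cost H(1 − d/p) = 3.6·(1 − 307.1000/1480) = 2.85300
Q* = √(2DS / H_eff) = √(2·76,775·89 / 2.85300) ≈ 2,188.61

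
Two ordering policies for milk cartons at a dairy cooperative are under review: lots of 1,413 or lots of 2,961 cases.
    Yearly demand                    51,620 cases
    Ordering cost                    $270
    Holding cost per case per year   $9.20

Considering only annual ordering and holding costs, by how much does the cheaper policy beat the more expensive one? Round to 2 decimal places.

For each Q, cost = (D/Q)·S + (Q/2)·H.
TC(1,413) = (51,620/1,413)×270 + (1,413/2)×9.2 = $16,363.49
TC(2,961) = (51,620/2,961)×270 + (2,961/2)×9.2 = $18,327.59
Cheaper: Q = 1,413.  Difference = $1,964.10

$1,964.10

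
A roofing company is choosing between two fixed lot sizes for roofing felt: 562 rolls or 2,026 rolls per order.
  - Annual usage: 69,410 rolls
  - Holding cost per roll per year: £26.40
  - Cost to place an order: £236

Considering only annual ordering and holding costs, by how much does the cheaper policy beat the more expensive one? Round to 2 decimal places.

For each Q, cost = (D/Q)·S + (Q/2)·H.
TC(562) = (69,410/562)×236 + (562/2)×26.4 = £36,565.66
TC(2,026) = (69,410/2,026)×236 + (2,026/2)×26.4 = £34,828.47
Lots of 2,026 are cheaper by £1,737.19.

£1,737.19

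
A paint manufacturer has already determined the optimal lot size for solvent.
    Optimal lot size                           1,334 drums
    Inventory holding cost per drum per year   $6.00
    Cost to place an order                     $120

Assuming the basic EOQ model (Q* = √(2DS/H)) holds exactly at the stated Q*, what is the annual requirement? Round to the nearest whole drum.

44,489 drums per year

Since Q* = (2DS/H)^½, squaring gives Q*²·H = 2DS.
D = Q²H / (2S) = 1,334² × 6 / (2 × 120) = 44,488.90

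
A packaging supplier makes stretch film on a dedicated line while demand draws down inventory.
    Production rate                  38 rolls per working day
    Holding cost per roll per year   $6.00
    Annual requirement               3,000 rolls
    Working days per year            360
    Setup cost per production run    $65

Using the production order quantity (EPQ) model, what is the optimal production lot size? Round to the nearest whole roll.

Daily demand d = 3,000/360 = 8.333; p = 38; 1 − d/p = 0.78070
EPQ = √(2DS / (H(1 − d/p)))
    = √(2 × 3,000 × 65 / (6 × 0.78070)) ≈ 288.55

289 rolls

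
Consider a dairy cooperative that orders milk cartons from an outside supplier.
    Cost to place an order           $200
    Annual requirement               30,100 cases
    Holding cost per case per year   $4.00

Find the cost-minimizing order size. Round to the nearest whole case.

Q* = √(2·D·S / H) = √(2·30,100·200 / 4) = √3,010,000.0 ≈ 1,734.94

1,735 cases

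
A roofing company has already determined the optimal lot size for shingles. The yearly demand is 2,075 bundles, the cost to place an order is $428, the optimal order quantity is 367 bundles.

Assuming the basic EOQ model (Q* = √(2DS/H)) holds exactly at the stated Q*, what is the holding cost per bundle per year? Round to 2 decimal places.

Since Q* = (2DS/H)^½, squaring gives Q*²·H = 2DS.
H = 2DS / Q² = 2 × 2,075 × 428 / 367² = 13.1874

$13.19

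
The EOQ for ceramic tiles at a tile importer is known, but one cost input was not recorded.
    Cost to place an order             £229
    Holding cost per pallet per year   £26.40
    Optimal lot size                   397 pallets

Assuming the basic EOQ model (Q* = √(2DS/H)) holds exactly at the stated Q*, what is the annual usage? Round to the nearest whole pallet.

EOQ relation: Q² = 2DS/H, so rearrange for the unknown.
D = Q²H / (2S) = 397² × 26.4 / (2 × 229) = 9,084.89

9,085 pallets per year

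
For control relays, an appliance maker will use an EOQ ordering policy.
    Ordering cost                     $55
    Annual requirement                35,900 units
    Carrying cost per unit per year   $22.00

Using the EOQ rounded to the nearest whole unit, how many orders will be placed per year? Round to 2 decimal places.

Optimal lot size Q* = (2 × 35,900 × $55 / $22)^½ ≈ 423.67 → Q = 424
N = D/Q = 35,900/424 ≈ 84.670 orders/yr

84.67 orders per year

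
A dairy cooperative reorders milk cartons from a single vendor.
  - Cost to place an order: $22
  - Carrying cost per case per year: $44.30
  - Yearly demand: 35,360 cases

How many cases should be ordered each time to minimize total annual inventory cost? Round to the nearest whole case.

2DS/H = 2·35,360·22/44.3 = 35,120.54
EOQ = √35,120.54 ≈ 187.40

187 cases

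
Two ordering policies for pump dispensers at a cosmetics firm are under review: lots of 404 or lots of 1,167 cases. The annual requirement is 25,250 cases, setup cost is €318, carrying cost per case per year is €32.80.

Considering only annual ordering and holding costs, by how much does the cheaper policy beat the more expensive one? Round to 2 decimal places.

€481.34

For each Q, cost = (D/Q)·S + (Q/2)·H.
TC(404) = (25,250/404)×318 + (404/2)×32.8 = €26,500.60
TC(1,167) = (25,250/1,167)×318 + (1,167/2)×32.8 = €26,019.26
Lots of 1,167 are cheaper by €481.34.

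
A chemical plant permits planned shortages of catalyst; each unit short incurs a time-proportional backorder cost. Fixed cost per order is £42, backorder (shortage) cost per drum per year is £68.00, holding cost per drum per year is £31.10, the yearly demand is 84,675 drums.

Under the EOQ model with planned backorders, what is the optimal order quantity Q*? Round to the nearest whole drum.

Q* = √(2DS/H) · √((H + b)/b)
   = √(2 × 84,675 × 42 / 31.1) · √((31.1 + 68) / 68)
   = 478.230 × 1.2072 ≈ 577.32

577 drums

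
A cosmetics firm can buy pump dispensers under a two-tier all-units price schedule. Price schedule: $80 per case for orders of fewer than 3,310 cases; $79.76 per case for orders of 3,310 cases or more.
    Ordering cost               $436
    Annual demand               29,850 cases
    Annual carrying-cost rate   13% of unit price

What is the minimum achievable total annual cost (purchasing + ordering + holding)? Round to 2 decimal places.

$2,401,928.27

H₁ = 13%×$80 = $10.4000;  H₂ = 13%×$79.76 = $10.3688
EOQ₁ = √(2×29,850×436/10.4000) = 1,582.03  (< 3,310, feasible at tier 1)
EOQ₂ = √(2×29,850×436/10.3688) = 1,584.40  (< 3,310 → use Q = 3,310 at tier-2 price)
TC(tier 1 (EOQ₁), Q≈1,582.0) = $2,404,453.08
TC(tier 2, Q≈3,310.0) = $2,401,928.27
Minimum at tier 2: $2,401,928.27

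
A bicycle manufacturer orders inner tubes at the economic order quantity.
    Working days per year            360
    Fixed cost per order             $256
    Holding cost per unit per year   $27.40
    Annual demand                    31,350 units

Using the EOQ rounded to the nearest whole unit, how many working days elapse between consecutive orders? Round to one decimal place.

8.8 days

2DS/H = 2·31,350·256/27.4 = 585,810.22
EOQ = √585,810.22 ≈ 765.38 → Q = 765 units
Days between orders = 360 / (D/Q) = 360 / 40.980 ≈ 8.785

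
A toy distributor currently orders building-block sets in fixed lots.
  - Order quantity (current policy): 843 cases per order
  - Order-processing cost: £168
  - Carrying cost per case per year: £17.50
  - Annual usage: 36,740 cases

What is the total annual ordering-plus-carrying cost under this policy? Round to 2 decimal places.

Annual ordering cost = (D/Q)·S = (36,740/843) × 168 = £7,321.85
Annual holding cost  = (Q/2)·H = (843/2) × 17.5 = £7,376.25
Total = £7,321.85 + £7,376.25 = £14,698.10

£14,698.10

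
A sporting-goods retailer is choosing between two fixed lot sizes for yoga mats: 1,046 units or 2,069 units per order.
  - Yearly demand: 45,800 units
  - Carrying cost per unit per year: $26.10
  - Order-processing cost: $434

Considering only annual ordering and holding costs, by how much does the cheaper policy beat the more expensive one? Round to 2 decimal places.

$3,954.24

For each Q, cost = (D/Q)·S + (Q/2)·H.
TC(1,046) = (45,800/1,046)×434 + (1,046/2)×26.1 = $32,653.36
TC(2,069) = (45,800/2,069)×434 + (2,069/2)×26.1 = $36,607.60
Lots of 1,046 are cheaper by $3,954.24.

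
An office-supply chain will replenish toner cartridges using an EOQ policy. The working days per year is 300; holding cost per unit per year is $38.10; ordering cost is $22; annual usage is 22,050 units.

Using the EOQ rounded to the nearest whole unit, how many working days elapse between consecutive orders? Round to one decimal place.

2DS/H = 2·22,050·22/38.1 = 25,464.57
EOQ = √25,464.57 ≈ 159.58 → Q = 160 units
Days between orders = 300 / (D/Q) = 300 / 137.812 ≈ 2.177

2.2 days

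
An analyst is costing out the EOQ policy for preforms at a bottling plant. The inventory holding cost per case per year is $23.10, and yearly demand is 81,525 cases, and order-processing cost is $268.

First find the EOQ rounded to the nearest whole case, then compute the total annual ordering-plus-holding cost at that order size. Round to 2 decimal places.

$31,771.21

Q* = √(2·D·S / H) = √(2·81,525·268 / 23.1) = √1,891,662.3 ≈ 1,375.38 → Q = 1,375 cases
Annual ordering cost = (D/Q)·S = (81,525/1,375) × 268 = $15,889.96
Annual holding cost  = (Q/2)·H = (1,375/2) × 23.1 = $15,881.25
Total = $15,889.96 + $15,881.25 = $31,771.21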